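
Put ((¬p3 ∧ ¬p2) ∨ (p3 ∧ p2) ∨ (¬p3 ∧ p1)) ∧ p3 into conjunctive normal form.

(¬p3 ∨ p2) ∧ p3

((¬p3 ∧ ¬p2) ∨ (p3 ∧ p2) ∨ (¬p3 ∧ p1)) ∧ p3
≡ (¬p3 ∨ p3 ∨ ¬p3) ∧ (¬p3 ∨ p3 ∨ p1) ∧ (¬p3 ∨ p2 ∨ ¬p3) ∧ (¬p3 ∨ p2 ∨ p1) ∧ (¬p2 ∨ p3 ∨ ¬p3) ∧ (¬p2 ∨ p3 ∨ p1) ∧ (¬p2 ∨ p2 ∨ ¬p3) ∧ (¬p2 ∨ p2 ∨ p1) ∧ p3   — distribute ∨ over ∧
≡ (¬p3 ∨ p2) ∧ p3   — simplify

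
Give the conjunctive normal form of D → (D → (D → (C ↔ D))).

D → (D → (D → (C ↔ D)))
⇔ ¬D ∨ (D → (D → (C ↔ D)))   [eliminate →]
⇔ ¬D ∨ ¬D ∨ (D → (C ↔ D))   [eliminate →]
⇔ ¬D ∨ ¬D ∨ ¬D ∨ (C ↔ D)   [eliminate →]
⇔ ¬D ∨ ¬D ∨ ¬D ∨ ((C → D) ∧ (D → C))   [eliminate ↔]
⇔ ¬D ∨ ¬D ∨ ¬D ∨ ((¬C ∨ D) ∧ (D → C))   [eliminate →]
⇔ ¬D ∨ ¬D ∨ ¬D ∨ ((¬C ∨ D) ∧ (¬D ∨ C))   [eliminate →]
⇔ (¬D ∨ ¬D ∨ ¬D ∨ ¬C ∨ D) ∧ (¬D ∨ ¬D ∨ ¬D ∨ ¬D ∨ C)   [distribute ∨ over ∧]
⇔ ¬D ∨ C   [simplify]

¬D ∨ C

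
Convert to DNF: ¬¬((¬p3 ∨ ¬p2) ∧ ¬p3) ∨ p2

¬¬((¬p3 ∨ ¬p2) ∧ ¬p3) ∨ p2
≡ ((¬p3 ∨ ¬p2) ∧ ¬p3) ∨ p2   [double negation]
≡ (¬p3 ∧ ¬p3) ∨ (¬p2 ∧ ¬p3) ∨ p2   [distribute ∧ over ∨]
≡ ¬p3 ∨ p2   [simplify]

¬p3 ∨ p2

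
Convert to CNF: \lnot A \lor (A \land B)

\lnot A \lor (A \land B)
⇔ (\lnot A \lor A) \land (\lnot A \lor B)   [distribute \lor over \land]
⇔ \lnot A \lor B   [simplify]

\lnot A \lor B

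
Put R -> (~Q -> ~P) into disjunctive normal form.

~R | Q | ~P

R -> (~Q -> ~P)
= ~R | (~Q -> ~P)   — eliminate ->
= ~R | ~~Q | ~P   — eliminate ->
= ~R | Q | ~P   — double negation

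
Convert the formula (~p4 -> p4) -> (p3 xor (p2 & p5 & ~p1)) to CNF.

(~p4 -> p4) -> (p3 xor (p2 & p5 & ~p1))
≡ ~(~p4 -> p4) | (p3 xor (p2 & p5 & ~p1))   [eliminate ->]
≡ ~(~~p4 | p4) | (p3 xor (p2 & p5 & ~p1))   [eliminate ->]
≡ ~(~~p4 | p4) | ((p3 | (p2 & p5 & ~p1)) & ~(p3 & p2 & p5 & ~p1))   [expand xor]
≡ (~~~p4 & ~p4) | ((p3 | (p2 & p5 & ~p1)) & ~(p3 & p2 & p5 & ~p1))   [De Morgan]
≡ (~p4 & ~p4) | ((p3 | (p2 & p5 & ~p1)) & ~(p3 & p2 & p5 & ~p1))   [double negation]
≡ (~p4 & ~p4) | ((p3 | (p2 & p5 & ~p1)) & (~p3 | ~p2 | ~p5 | ~~p1))   [De Morgan]
≡ (~p4 & ~p4) | ((p3 | (p2 & p5 & ~p1)) & (~p3 | ~p2 | ~p5 | p1))   [double negation]
≡ (~p4 | p3 | p2) & (~p4 | p3 | p5) & (~p4 | p3 | ~p1) & (~p4 | ~p3 | ~p2 | ~p5 | p1) & (~p4 | p3 | p2) & (~p4 | p3 | p5) & (~p4 | p3 | ~p1) & (~p4 | ~p3 | ~p2 | ~p5 | p1)   [distribute | over &]
≡ (~p4 | p3 | p2) & (~p4 | p3 | p5) & (~p4 | p3 | ~p1) & (~p4 | ~p3 | ~p2 | ~p5 | p1)   [simplify]

(~p4 | p3 | p2) & (~p4 | p3 | p5) & (~p4 | p3 | ~p1) & (~p4 | ~p3 | ~p2 | ~p5 | p1)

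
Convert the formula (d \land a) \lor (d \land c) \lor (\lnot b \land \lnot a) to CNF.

(d \lor \lnot b) \land (d \lor \lnot a) \land (a \lor c \lor \lnot b)

(d \land a) \lor (d \land c) \lor (\lnot b \land \lnot a)
⇔ (d \lor d \lor \lnot b) \land (d \lor d \lor \lnot a) \land (d \lor c \lor \lnot b) \land (d \lor c \lor \lnot a) \land (a \lor d \lor \lnot b) \land (a \lor d \lor \lnot a) \land (a \lor c \lor \lnot b) \land (a \lor c \lor \lnot a)   — distribute \lor over \land
⇔ (d \lor \lnot b) \land (d \lor \lnot a) \land (a \lor c \lor \lnot b)   — simplify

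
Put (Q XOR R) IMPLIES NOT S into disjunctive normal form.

(Q XOR R) IMPLIES NOT S
≡ NOT (Q XOR R) OR NOT S   (eliminate IMPLIES)
≡ NOT ((Q AND NOT R) OR (NOT Q AND R)) OR NOT S   (expand XOR)
≡ (NOT (Q AND NOT R) AND NOT (NOT Q AND R)) OR NOT S   (De Morgan)
≡ ((NOT Q OR NOT NOT R) AND NOT (NOT Q AND R)) OR NOT S   (De Morgan)
≡ ((NOT Q OR R) AND NOT (NOT Q AND R)) OR NOT S   (double negation)
≡ ((NOT Q OR R) AND (NOT NOT Q OR NOT R)) OR NOT S   (De Morgan)
≡ ((NOT Q OR R) AND (Q OR NOT R)) OR NOT S   (double negation)
≡ (NOT Q AND Q) OR (NOT Q AND NOT R) OR (R AND Q) OR (R AND NOT R) OR NOT S   (distribute AND over OR)
≡ (NOT Q AND NOT R) OR (R AND Q) OR NOT S   (simplify)

(NOT Q AND NOT R) OR (R AND Q) OR NOT S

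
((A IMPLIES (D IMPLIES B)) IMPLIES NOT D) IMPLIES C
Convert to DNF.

(NOT A AND D) OR (B AND D) OR C

((A IMPLIES (D IMPLIES B)) IMPLIES NOT D) IMPLIES C
≡ NOT ((A IMPLIES (D IMPLIES B)) IMPLIES NOT D) OR C   (eliminate IMPLIES)
≡ NOT (NOT (A IMPLIES (D IMPLIES B)) OR NOT D) OR C   (eliminate IMPLIES)
≡ NOT (NOT (NOT A OR (D IMPLIES B)) OR NOT D) OR C   (eliminate IMPLIES)
≡ NOT (NOT (NOT A OR NOT D OR B) OR NOT D) OR C   (eliminate IMPLIES)
≡ (NOT NOT (NOT A OR NOT D OR B) AND NOT NOT D) OR C   (De Morgan)
≡ ((NOT A OR NOT D OR B) AND NOT NOT D) OR C   (double negation)
≡ ((NOT A OR NOT D OR B) AND D) OR C   (double negation)
≡ (NOT A AND D) OR (NOT D AND D) OR (B AND D) OR C   (distribute AND over OR)
≡ (NOT A AND D) OR (B AND D) OR C   (simplify)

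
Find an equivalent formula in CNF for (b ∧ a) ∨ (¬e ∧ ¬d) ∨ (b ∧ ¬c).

(b ∨ ¬e) ∧ (b ∨ ¬d) ∧ (a ∨ ¬e ∨ ¬c) ∧ (a ∨ ¬d ∨ ¬c)

(b ∧ a) ∨ (¬e ∧ ¬d) ∨ (b ∧ ¬c)
⇔ (b ∨ ¬e ∨ b) ∧ (b ∨ ¬e ∨ ¬c) ∧ (b ∨ ¬d ∨ b) ∧ (b ∨ ¬d ∨ ¬c) ∧ (a ∨ ¬e ∨ b) ∧ (a ∨ ¬e ∨ ¬c) ∧ (a ∨ ¬d ∨ b) ∧ (a ∨ ¬d ∨ ¬c)   [distribute ∨ over ∧]
⇔ (b ∨ ¬e) ∧ (b ∨ ¬d) ∧ (a ∨ ¬e ∨ ¬c) ∧ (a ∨ ¬d ∨ ¬c)   [simplify]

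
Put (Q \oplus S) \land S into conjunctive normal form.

(\lnot Q \lor \lnot S) \land S

(Q \oplus S) \land S
= (Q \lor S) \land \lnot (Q \land S) \land S   [expand \oplus]
= (Q \lor S) \land (\lnot Q \lor \lnot S) \land S   [De Morgan]
= (\lnot Q \lor \lnot S) \land S   [simplify]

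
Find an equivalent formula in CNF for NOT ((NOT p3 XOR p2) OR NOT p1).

NOT ((NOT p3 XOR p2) OR NOT p1)
≡ NOT (((NOT p3 OR p2) AND NOT (NOT p3 AND p2)) OR NOT p1)   (expand XOR)
≡ NOT ((NOT p3 OR p2) AND NOT (NOT p3 AND p2)) AND NOT NOT p1   (De Morgan)
≡ (NOT (NOT p3 OR p2) OR NOT NOT (NOT p3 AND p2)) AND NOT NOT p1   (De Morgan)
≡ ((NOT NOT p3 AND NOT p2) OR NOT NOT (NOT p3 AND p2)) AND NOT NOT p1   (De Morgan)
≡ ((p3 AND NOT p2) OR NOT NOT (NOT p3 AND p2)) AND NOT NOT p1   (double negation)
≡ ((p3 AND NOT p2) OR (NOT p3 AND p2)) AND NOT NOT p1   (double negation)
≡ ((p3 AND NOT p2) OR (NOT p3 AND p2)) AND p1   (double negation)
≡ (p3 OR NOT p3) AND (p3 OR p2) AND (NOT p2 OR NOT p3) AND (NOT p2 OR p2) AND p1   (distribute OR over AND)
≡ (p3 OR p2) AND (NOT p2 OR NOT p3) AND p1   (simplify)

(p3 OR p2) AND (NOT p2 OR NOT p3) AND p1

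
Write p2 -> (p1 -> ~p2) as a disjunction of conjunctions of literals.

p2 -> (p1 -> ~p2)
⇔ ~p2 | (p1 -> ~p2)   [eliminate ->]
⇔ ~p2 | ~p1 | ~p2   [eliminate ->]
⇔ ~p2 | ~p1   [simplify]

~p2 | ~p1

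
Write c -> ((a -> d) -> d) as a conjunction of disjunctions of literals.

c -> ((a -> d) -> d)
≡ ~c | ((a -> d) -> d)
≡ ~c | ~(a -> d) | d
≡ ~c | ~(~a | d) | d
≡ ~c | (~~a & ~d) | d
≡ ~c | (a & ~d) | d
≡ (~c | a | d) & (~c | ~d | d)
≡ ~c | a | d

~c | a | d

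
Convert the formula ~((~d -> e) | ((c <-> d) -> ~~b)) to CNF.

~d & ~e & (~c | d) & ~b

~((~d -> e) | ((c <-> d) -> ~~b))
≡ ~(~~d | e | ((c <-> d) -> ~~b))
≡ ~(~~d | e | ~(c <-> d) | ~~b)
≡ ~(~~d | e | ~((c -> d) & (d -> c)) | ~~b)
≡ ~(~~d | e | ~((~c | d) & (d -> c)) | ~~b)
≡ ~(~~d | e | ~((~c | d) & (~d | c)) | ~~b)
≡ ~~~d & ~e & ~~((~c | d) & (~d | c)) & ~~~b
≡ ~d & ~e & ~~((~c | d) & (~d | c)) & ~~~b
≡ ~d & ~e & (~c | d) & (~d | c) & ~~~b
≡ ~d & ~e & (~c | d) & (~d | c) & ~b
≡ ~d & ~e & (~c | d) & ~b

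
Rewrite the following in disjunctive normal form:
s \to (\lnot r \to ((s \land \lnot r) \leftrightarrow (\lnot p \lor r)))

s \to (\lnot r \to ((s \land \lnot r) \leftrightarrow (\lnot p \lor r)))
= \lnot s \lor (\lnot r \to ((s \land \lnot r) \leftrightarrow (\lnot p \lor r)))   (eliminate \to)
= \lnot s \lor \lnot \lnot r \lor ((s \land \lnot r) \leftrightarrow (\lnot p \lor r))   (eliminate \to)
= \lnot s \lor \lnot \lnot r \lor (((s \land \lnot r) \to (\lnot p \lor r)) \land ((\lnot p \lor r) \to (s \land \lnot r)))   (eliminate \leftrightarrow)
= \lnot s \lor \lnot \lnot r \lor ((\lnot (s \land \lnot r) \lor \lnot p \lor r) \land ((\lnot p \lor r) \to (s \land \lnot r)))   (eliminate \to)
= \lnot s \lor \lnot \lnot r \lor ((\lnot (s \land \lnot r) \lor \lnot p \lor r) \land (\lnot (\lnot p \lor r) \lor (s \land \lnot r)))   (eliminate \to)
= \lnot s \lor r \lor ((\lnot (s \land \lnot r) \lor \lnot p \lor r) \land (\lnot (\lnot p \lor r) \lor (s \land \lnot r)))   (double negation)
= \lnot s \lor r \lor ((\lnot s \lor \lnot \lnot r \lor \lnot p \lor r) \land (\lnot (\lnot p \lor r) \lor (s \land \lnot r)))   (De Morgan)
= \lnot s \lor r \lor ((\lnot s \lor r \lor \lnot p \lor r) \land (\lnot (\lnot p \lor r) \lor (s \land \lnot r)))   (double negation)
= \lnot s \lor r \lor ((\lnot s \lor r \lor \lnot p \lor r) \land ((\lnot \lnot p \land \lnot r) \lor (s \land \lnot r)))   (De Morgan)
= \lnot s \lor r \lor ((\lnot s \lor r \lor \lnot p \lor r) \land ((p \land \lnot r) \lor (s \land \lnot r)))   (double negation)
= \lnot s \lor r \lor (\lnot s \land p \land \lnot r) \lor (\lnot s \land s \land \lnot r) \lor (r \land p \land \lnot r) \lor (r \land s \land \lnot r) \lor (\lnot p \land p \land \lnot r) \lor (\lnot p \land s \land \lnot r) \lor (r \land p \land \lnot r) \lor (r \land s \land \lnot r)   (distribute \land over \lor)
= \lnot s \lor r \lor (\lnot p \land s \land \lnot r)   (simplify)

\lnot s \lor r \lor (\lnot p \land s \land \lnot r)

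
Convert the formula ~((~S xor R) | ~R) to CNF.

(~R | ~S) & R

~((~S xor R) | ~R)
≡ ~(((~S | R) & ~(~S & R)) | ~R)   [expand xor]
≡ ~((~S | R) & ~(~S & R)) & ~~R   [De Morgan]
≡ (~(~S | R) | ~~(~S & R)) & ~~R   [De Morgan]
≡ ((~~S & ~R) | ~~(~S & R)) & ~~R   [De Morgan]
≡ ((S & ~R) | ~~(~S & R)) & ~~R   [double negation]
≡ ((S & ~R) | (~S & R)) & ~~R   [double negation]
≡ ((S & ~R) | (~S & R)) & R   [double negation]
≡ (S | ~S) & (S | R) & (~R | ~S) & (~R | R) & R   [distribute | over &]
≡ (~R | ~S) & R   [simplify]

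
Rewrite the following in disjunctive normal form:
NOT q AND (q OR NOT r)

NOT q AND (q OR NOT r)
= (NOT q AND q) OR (NOT q AND NOT r)   [distribute AND over OR]
= NOT q AND NOT r   [simplify]

NOT q AND NOT r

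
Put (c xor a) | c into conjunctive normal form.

c | a

(c xor a) | c
⇔ ((c | a) & ~(c & a)) | c
⇔ ((c | a) & (~c | ~a)) | c
⇔ (c | a | c) & (~c | ~a | c)
⇔ c | a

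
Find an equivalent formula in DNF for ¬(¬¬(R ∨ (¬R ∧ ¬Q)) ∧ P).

(¬R ∧ Q) ∨ ¬P

¬(¬¬(R ∨ (¬R ∧ ¬Q)) ∧ P)
≡ ¬¬¬(R ∨ (¬R ∧ ¬Q)) ∨ ¬P   (De Morgan)
≡ ¬(R ∨ (¬R ∧ ¬Q)) ∨ ¬P   (double negation)
≡ (¬R ∧ ¬(¬R ∧ ¬Q)) ∨ ¬P   (De Morgan)
≡ (¬R ∧ (¬¬R ∨ ¬¬Q)) ∨ ¬P   (De Morgan)
≡ (¬R ∧ (R ∨ ¬¬Q)) ∨ ¬P   (double negation)
≡ (¬R ∧ (R ∨ Q)) ∨ ¬P   (double negation)
≡ (¬R ∧ R) ∨ (¬R ∧ Q) ∨ ¬P   (distribute ∧ over ∨)
≡ (¬R ∧ Q) ∨ ¬P   (simplify)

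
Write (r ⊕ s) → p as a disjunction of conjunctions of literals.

(r ⊕ s) → p
= ¬(r ⊕ s) ∨ p
= ¬((r ∧ ¬s) ∨ (¬r ∧ s)) ∨ p
= (¬(r ∧ ¬s) ∧ ¬(¬r ∧ s)) ∨ p
= ((¬r ∨ ¬¬s) ∧ ¬(¬r ∧ s)) ∨ p
= ((¬r ∨ s) ∧ ¬(¬r ∧ s)) ∨ p
= ((¬r ∨ s) ∧ (¬¬r ∨ ¬s)) ∨ p
= ((¬r ∨ s) ∧ (r ∨ ¬s)) ∨ p
= (¬r ∧ r) ∨ (¬r ∧ ¬s) ∨ (s ∧ r) ∨ (s ∧ ¬s) ∨ p
= (¬r ∧ ¬s) ∨ (s ∧ r) ∨ p

(¬r ∧ ¬s) ∨ (s ∧ r) ∨ p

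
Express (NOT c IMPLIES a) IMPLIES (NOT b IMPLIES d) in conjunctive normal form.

(NOT c IMPLIES a) IMPLIES (NOT b IMPLIES d)
≡ NOT (NOT c IMPLIES a) OR (NOT b IMPLIES d)   [eliminate IMPLIES]
≡ NOT (NOT NOT c OR a) OR (NOT b IMPLIES d)   [eliminate IMPLIES]
≡ NOT (NOT NOT c OR a) OR NOT NOT b OR d   [eliminate IMPLIES]
≡ (NOT NOT NOT c AND NOT a) OR NOT NOT b OR d   [De Morgan]
≡ (NOT c AND NOT a) OR NOT NOT b OR d   [double negation]
≡ (NOT c AND NOT a) OR b OR d   [double negation]
≡ (NOT c OR b OR d) AND (NOT a OR b OR d)   [distribute OR over AND]

(NOT c OR b OR d) AND (NOT a OR b OR d)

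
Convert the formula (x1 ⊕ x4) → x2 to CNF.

(¬x1 ∨ x4 ∨ x2) ∧ (¬x4 ∨ x1 ∨ x2)

(x1 ⊕ x4) → x2
= ¬(x1 ⊕ x4) ∨ x2   [eliminate →]
= ¬((x1 ∨ x4) ∧ ¬(x1 ∧ x4)) ∨ x2   [expand ⊕]
= ¬(x1 ∨ x4) ∨ ¬¬(x1 ∧ x4) ∨ x2   [De Morgan]
= (¬x1 ∧ ¬x4) ∨ ¬¬(x1 ∧ x4) ∨ x2   [De Morgan]
= (¬x1 ∧ ¬x4) ∨ (x1 ∧ x4) ∨ x2   [double negation]
= (¬x1 ∨ x1 ∨ x2) ∧ (¬x1 ∨ x4 ∨ x2) ∧ (¬x4 ∨ x1 ∨ x2) ∧ (¬x4 ∨ x4 ∨ x2)   [distribute ∨ over ∧]
= (¬x1 ∨ x4 ∨ x2) ∧ (¬x4 ∨ x1 ∨ x2)   [simplify]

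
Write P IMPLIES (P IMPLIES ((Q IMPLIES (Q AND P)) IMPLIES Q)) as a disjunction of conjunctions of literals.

NOT P OR Q

P IMPLIES (P IMPLIES ((Q IMPLIES (Q AND P)) IMPLIES Q))
≡ NOT P OR (P IMPLIES ((Q IMPLIES (Q AND P)) IMPLIES Q))
≡ NOT P OR NOT P OR ((Q IMPLIES (Q AND P)) IMPLIES Q)
≡ NOT P OR NOT P OR NOT (Q IMPLIES (Q AND P)) OR Q
≡ NOT P OR NOT P OR NOT (NOT Q OR (Q AND P)) OR Q
≡ NOT P OR NOT P OR (NOT NOT Q AND NOT (Q AND P)) OR Q
≡ NOT P OR NOT P OR (Q AND NOT (Q AND P)) OR Q
≡ NOT P OR NOT P OR (Q AND (NOT Q OR NOT P)) OR Q
≡ NOT P OR NOT P OR (Q AND NOT Q) OR (Q AND NOT P) OR Q
≡ NOT P OR Q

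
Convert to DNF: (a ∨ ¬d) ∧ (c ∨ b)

(a ∧ c) ∨ (a ∧ b) ∨ (¬d ∧ c) ∨ (¬d ∧ b)

(a ∨ ¬d) ∧ (c ∨ b)
≡ (a ∧ c) ∨ (a ∧ b) ∨ (¬d ∧ c) ∨ (¬d ∧ b)   — distribute ∧ over ∨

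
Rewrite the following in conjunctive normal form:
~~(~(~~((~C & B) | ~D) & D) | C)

~~(~(~~((~C & B) | ~D) & D) | C)
≡ ~(~~((~C & B) | ~D) & D) | C   (double negation)
≡ ~~~((~C & B) | ~D) | ~D | C   (De Morgan)
≡ ~((~C & B) | ~D) | ~D | C   (double negation)
≡ (~(~C & B) & ~~D) | ~D | C   (De Morgan)
≡ ((~~C | ~B) & ~~D) | ~D | C   (De Morgan)
≡ ((C | ~B) & ~~D) | ~D | C   (double negation)
≡ ((C | ~B) & D) | ~D | C   (double negation)
≡ (C | ~B | ~D | C) & (D | ~D | C)   (distribute | over &)
≡ C | ~B | ~D   (simplify)

C | ~B | ~D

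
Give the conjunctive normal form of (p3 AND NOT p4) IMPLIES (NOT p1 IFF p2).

(NOT p3 OR p4 OR p1 OR p2) AND (NOT p3 OR p4 OR NOT p2 OR NOT p1)

(p3 AND NOT p4) IMPLIES (NOT p1 IFF p2)
⇔ NOT (p3 AND NOT p4) OR (NOT p1 IFF p2)   [eliminate IMPLIES]
⇔ NOT (p3 AND NOT p4) OR ((NOT p1 IMPLIES p2) AND (p2 IMPLIES NOT p1))   [eliminate IFF]
⇔ NOT (p3 AND NOT p4) OR ((NOT NOT p1 OR p2) AND (p2 IMPLIES NOT p1))   [eliminate IMPLIES]
⇔ NOT (p3 AND NOT p4) OR ((NOT NOT p1 OR p2) AND (NOT p2 OR NOT p1))   [eliminate IMPLIES]
⇔ NOT p3 OR NOT NOT p4 OR ((NOT NOT p1 OR p2) AND (NOT p2 OR NOT p1))   [De Morgan]
⇔ NOT p3 OR p4 OR ((NOT NOT p1 OR p2) AND (NOT p2 OR NOT p1))   [double negation]
⇔ NOT p3 OR p4 OR ((p1 OR p2) AND (NOT p2 OR NOT p1))   [double negation]
⇔ (NOT p3 OR p4 OR p1 OR p2) AND (NOT p3 OR p4 OR NOT p2 OR NOT p1)   [distribute OR over AND]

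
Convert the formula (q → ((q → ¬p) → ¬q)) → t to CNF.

(q ∨ t) ∧ (¬q ∨ ¬p ∨ t)

(q → ((q → ¬p) → ¬q)) → t
⇔ ¬(q → ((q → ¬p) → ¬q)) ∨ t   [eliminate →]
⇔ ¬(¬q ∨ ((q → ¬p) → ¬q)) ∨ t   [eliminate →]
⇔ ¬(¬q ∨ ¬(q → ¬p) ∨ ¬q) ∨ t   [eliminate →]
⇔ ¬(¬q ∨ ¬(¬q ∨ ¬p) ∨ ¬q) ∨ t   [eliminate →]
⇔ (¬¬q ∧ ¬¬(¬q ∨ ¬p) ∧ ¬¬q) ∨ t   [De Morgan]
⇔ (q ∧ ¬¬(¬q ∨ ¬p) ∧ ¬¬q) ∨ t   [double negation]
⇔ (q ∧ (¬q ∨ ¬p) ∧ ¬¬q) ∨ t   [double negation]
⇔ (q ∧ (¬q ∨ ¬p) ∧ q) ∨ t   [double negation]
⇔ (q ∨ t) ∧ (¬q ∨ ¬p ∨ t) ∧ (q ∨ t)   [distribute ∨ over ∧]
⇔ (q ∨ t) ∧ (¬q ∨ ¬p ∨ t)   [simplify]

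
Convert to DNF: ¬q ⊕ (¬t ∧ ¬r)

(¬q ∧ t) ∨ (¬q ∧ r) ∨ (q ∧ ¬t ∧ ¬r)

¬q ⊕ (¬t ∧ ¬r)
≡ (¬q ∧ ¬(¬t ∧ ¬r)) ∨ (¬¬q ∧ ¬t ∧ ¬r)   [expand ⊕]
≡ (¬q ∧ (¬¬t ∨ ¬¬r)) ∨ (¬¬q ∧ ¬t ∧ ¬r)   [De Morgan]
≡ (¬q ∧ (t ∨ ¬¬r)) ∨ (¬¬q ∧ ¬t ∧ ¬r)   [double negation]
≡ (¬q ∧ (t ∨ r)) ∨ (¬¬q ∧ ¬t ∧ ¬r)   [double negation]
≡ (¬q ∧ (t ∨ r)) ∨ (q ∧ ¬t ∧ ¬r)   [double negation]
≡ (¬q ∧ t) ∨ (¬q ∧ r) ∨ (q ∧ ¬t ∧ ¬r)   [distribute ∧ over ∨]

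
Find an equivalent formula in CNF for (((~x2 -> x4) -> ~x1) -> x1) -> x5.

~x1 | x5

(((~x2 -> x4) -> ~x1) -> x1) -> x5
≡ ~(((~x2 -> x4) -> ~x1) -> x1) | x5   — eliminate ->
≡ ~(~((~x2 -> x4) -> ~x1) | x1) | x5   — eliminate ->
≡ ~(~(~(~x2 -> x4) | ~x1) | x1) | x5   — eliminate ->
≡ ~(~(~(~~x2 | x4) | ~x1) | x1) | x5   — eliminate ->
≡ (~~(~(~~x2 | x4) | ~x1) & ~x1) | x5   — De Morgan
≡ ((~(~~x2 | x4) | ~x1) & ~x1) | x5   — double negation
≡ (((~~~x2 & ~x4) | ~x1) & ~x1) | x5   — De Morgan
≡ (((~x2 & ~x4) | ~x1) & ~x1) | x5   — double negation
≡ (~x2 | ~x1 | x5) & (~x4 | ~x1 | x5) & (~x1 | x5)   — distribute | over &
≡ ~x1 | x5   — simplify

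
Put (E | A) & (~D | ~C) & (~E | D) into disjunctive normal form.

(E & ~C & D) | (A & ~D & ~E) | (A & ~C & ~E) | (A & ~C & D)

(E | A) & (~D | ~C) & (~E | D)
= (E & ~D & ~E) | (E & ~D & D) | (E & ~C & ~E) | (E & ~C & D) | (A & ~D & ~E) | (A & ~D & D) | (A & ~C & ~E) | (A & ~C & D)   (distribute & over |)
= (E & ~C & D) | (A & ~D & ~E) | (A & ~C & ~E) | (A & ~C & D)   (simplify)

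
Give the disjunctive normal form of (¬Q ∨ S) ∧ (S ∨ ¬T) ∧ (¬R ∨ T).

(¬Q ∨ S) ∧ (S ∨ ¬T) ∧ (¬R ∨ T)
= ¬Q ∧ S ∧ ¬R ∨ ¬Q ∧ S ∧ T ∨ ¬Q ∧ ¬T ∧ ¬R ∨ ¬Q ∧ ¬T ∧ T ∨ S ∧ S ∧ ¬R ∨ S ∧ S ∧ T ∨ S ∧ ¬T ∧ ¬R ∨ S ∧ ¬T ∧ T   [distribute ∧ over ∨]
= ¬Q ∧ ¬T ∧ ¬R ∨ S ∧ ¬R ∨ S ∧ T   [simplify]

¬Q ∧ ¬T ∧ ¬R ∨ S ∧ ¬R ∨ S ∧ T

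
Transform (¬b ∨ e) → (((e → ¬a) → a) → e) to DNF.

(b ∧ ¬e) ∨ ¬a ∨ e

(¬b ∨ e) → (((e → ¬a) → a) → e)
≡ ¬(¬b ∨ e) ∨ (((e → ¬a) → a) → e)   — eliminate →
≡ ¬(¬b ∨ e) ∨ ¬((e → ¬a) → a) ∨ e   — eliminate →
≡ ¬(¬b ∨ e) ∨ ¬(¬(e → ¬a) ∨ a) ∨ e   — eliminate →
≡ ¬(¬b ∨ e) ∨ ¬(¬(¬e ∨ ¬a) ∨ a) ∨ e   — eliminate →
≡ (¬¬b ∧ ¬e) ∨ ¬(¬(¬e ∨ ¬a) ∨ a) ∨ e   — De Morgan
≡ (b ∧ ¬e) ∨ ¬(¬(¬e ∨ ¬a) ∨ a) ∨ e   — double negation
≡ (b ∧ ¬e) ∨ (¬¬(¬e ∨ ¬a) ∧ ¬a) ∨ e   — De Morgan
≡ (b ∧ ¬e) ∨ ((¬e ∨ ¬a) ∧ ¬a) ∨ e   — double negation
≡ (b ∧ ¬e) ∨ (¬e ∧ ¬a) ∨ (¬a ∧ ¬a) ∨ e   — distribute ∧ over ∨
≡ (b ∧ ¬e) ∨ ¬a ∨ e   — simplify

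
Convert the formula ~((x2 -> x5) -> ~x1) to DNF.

~((x2 -> x5) -> ~x1)
≡ ~(~(x2 -> x5) | ~x1)   [eliminate ->]
≡ ~(~(~x2 | x5) | ~x1)   [eliminate ->]
≡ ~~(~x2 | x5) & ~~x1   [De Morgan]
≡ (~x2 | x5) & ~~x1   [double negation]
≡ (~x2 | x5) & x1   [double negation]
≡ (~x2 & x1) | (x5 & x1)   [distribute & over |]

(~x2 & x1) | (x5 & x1)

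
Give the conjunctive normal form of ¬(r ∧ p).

¬(r ∧ p)
= ¬r ∨ ¬p   [De Morgan]

¬r ∨ ¬p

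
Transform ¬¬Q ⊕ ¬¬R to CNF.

(Q ∨ R) ∧ (¬Q ∨ ¬R)

¬¬Q ⊕ ¬¬R
≡ (¬¬Q ∨ ¬¬R) ∧ ¬(¬¬Q ∧ ¬¬R)   — expand ⊕
≡ (Q ∨ ¬¬R) ∧ ¬(¬¬Q ∧ ¬¬R)   — double negation
≡ (Q ∨ R) ∧ ¬(¬¬Q ∧ ¬¬R)   — double negation
≡ (Q ∨ R) ∧ (¬¬¬Q ∨ ¬¬¬R)   — De Morgan
≡ (Q ∨ R) ∧ (¬Q ∨ ¬¬¬R)   — double negation
≡ (Q ∨ R) ∧ (¬Q ∨ ¬R)   — double negation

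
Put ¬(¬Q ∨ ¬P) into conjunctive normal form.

¬(¬Q ∨ ¬P)
= ¬¬Q ∧ ¬¬P   [De Morgan]
= Q ∧ ¬¬P   [double negation]
= Q ∧ P   [double negation]

Q ∧ P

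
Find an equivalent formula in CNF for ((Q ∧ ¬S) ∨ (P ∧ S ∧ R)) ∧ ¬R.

(Q ∨ P) ∧ (Q ∨ S) ∧ (Q ∨ R) ∧ (¬S ∨ P) ∧ (¬S ∨ R) ∧ ¬R

((Q ∧ ¬S) ∨ (P ∧ S ∧ R)) ∧ ¬R
≡ (Q ∨ P) ∧ (Q ∨ S) ∧ (Q ∨ R) ∧ (¬S ∨ P) ∧ (¬S ∨ S) ∧ (¬S ∨ R) ∧ ¬R   (distribute ∨ over ∧)
≡ (Q ∨ P) ∧ (Q ∨ S) ∧ (Q ∨ R) ∧ (¬S ∨ P) ∧ (¬S ∨ R) ∧ ¬R   (simplify)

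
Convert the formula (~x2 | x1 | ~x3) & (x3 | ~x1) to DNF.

(~x2 | x1 | ~x3) & (x3 | ~x1)
≡ (~x2 & x3) | (~x2 & ~x1) | (x1 & x3) | (x1 & ~x1) | (~x3 & x3) | (~x3 & ~x1)   — distribute & over |
≡ (~x2 & x3) | (~x2 & ~x1) | (x1 & x3) | (~x3 & ~x1)   — simplify

(~x2 & x3) | (~x2 & ~x1) | (x1 & x3) | (~x3 & ~x1)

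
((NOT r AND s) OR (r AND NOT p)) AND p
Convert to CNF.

((NOT r AND s) OR (r AND NOT p)) AND p
= (NOT r OR r) AND (NOT r OR NOT p) AND (s OR r) AND (s OR NOT p) AND p   — distribute OR over AND
= (NOT r OR NOT p) AND (s OR r) AND (s OR NOT p) AND p   — simplify

(NOT r OR NOT p) AND (s OR r) AND (s OR NOT p) AND p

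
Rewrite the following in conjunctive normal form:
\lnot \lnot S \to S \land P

\lnot \lnot S \to S \land P
⇔ \lnot \lnot \lnot S \lor S \land P   [eliminate \to]
⇔ \lnot S \lor S \land P   [double negation]
⇔ (\lnot S \lor S) \land (\lnot S \lor P)   [distribute \lor over \land]
⇔ \lnot S \lor P   [simplify]

\lnot S \lor P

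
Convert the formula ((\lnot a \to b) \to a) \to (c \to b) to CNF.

(a \lor b \lor \lnot c) \land (\lnot a \lor \lnot c \lor b)

((\lnot a \to b) \to a) \to (c \to b)
= \lnot ((\lnot a \to b) \to a) \lor (c \to b)   [eliminate \to]
= \lnot (\lnot (\lnot a \to b) \lor a) \lor (c \to b)   [eliminate \to]
= \lnot (\lnot (\lnot \lnot a \lor b) \lor a) \lor (c \to b)   [eliminate \to]
= \lnot (\lnot (\lnot \lnot a \lor b) \lor a) \lor \lnot c \lor b   [eliminate \to]
= (\lnot \lnot (\lnot \lnot a \lor b) \land \lnot a) \lor \lnot c \lor b   [De Morgan]
= ((\lnot \lnot a \lor b) \land \lnot a) \lor \lnot c \lor b   [double negation]
= ((a \lor b) \land \lnot a) \lor \lnot c \lor b   [double negation]
= (a \lor b \lor \lnot c \lor b) \land (\lnot a \lor \lnot c \lor b)   [distribute \lor over \land]
= (a \lor b \lor \lnot c) \land (\lnot a \lor \lnot c \lor b)   [simplify]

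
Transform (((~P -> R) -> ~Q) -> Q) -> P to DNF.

(((~P -> R) -> ~Q) -> Q) -> P
= ~(((~P -> R) -> ~Q) -> Q) | P   [eliminate ->]
= ~(~((~P -> R) -> ~Q) | Q) | P   [eliminate ->]
= ~(~(~(~P -> R) | ~Q) | Q) | P   [eliminate ->]
= ~(~(~(~~P | R) | ~Q) | Q) | P   [eliminate ->]
= (~~(~(~~P | R) | ~Q) & ~Q) | P   [De Morgan]
= ((~(~~P | R) | ~Q) & ~Q) | P   [double negation]
= (((~~~P & ~R) | ~Q) & ~Q) | P   [De Morgan]
= (((~P & ~R) | ~Q) & ~Q) | P   [double negation]
= (~P & ~R & ~Q) | (~Q & ~Q) | P   [distribute & over |]
= ~Q | P   [simplify]

~Q | P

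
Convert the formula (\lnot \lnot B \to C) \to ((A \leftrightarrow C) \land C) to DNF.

(\lnot \lnot B \to C) \to ((A \leftrightarrow C) \land C)
⇔ \lnot (\lnot \lnot B \to C) \lor ((A \leftrightarrow C) \land C)
⇔ \lnot (\lnot \lnot \lnot B \lor C) \lor ((A \leftrightarrow C) \land C)
⇔ \lnot (\lnot \lnot \lnot B \lor C) \lor ((A \to C) \land (C \to A) \land C)
⇔ \lnot (\lnot \lnot \lnot B \lor C) \lor ((\lnot A \lor C) \land (C \to A) \land C)
⇔ \lnot (\lnot \lnot \lnot B \lor C) \lor ((\lnot A \lor C) \land (\lnot C \lor A) \land C)
⇔ (\lnot \lnot \lnot \lnot B \land \lnot C) \lor ((\lnot A \lor C) \land (\lnot C \lor A) \land C)
⇔ (\lnot \lnot B \land \lnot C) \lor ((\lnot A \lor C) \land (\lnot C \lor A) \land C)
⇔ (B \land \lnot C) \lor ((\lnot A \lor C) \land (\lnot C \lor A) \land C)
⇔ (B \land \lnot C) \lor (\lnot A \land \lnot C \land C) \lor (\lnot A \land A \land C) \lor (C \land \lnot C \land C) \lor (C \land A \land C)
⇔ (B \land \lnot C) \lor (C \land A)

(B \land \lnot C) \lor (C \land A)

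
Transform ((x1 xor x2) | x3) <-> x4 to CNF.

(~x1 | x2 | x4) & (~x2 | x1 | x4) & (~x3 | x4) & (~x4 | x1 | x2 | x3) & (~x4 | ~x1 | ~x2 | x3)

((x1 xor x2) | x3) <-> x4
= (((x1 xor x2) | x3) -> x4) & (x4 -> ((x1 xor x2) | x3))   (eliminate <->)
= (~((x1 xor x2) | x3) | x4) & (x4 -> ((x1 xor x2) | x3))   (eliminate ->)
= (~(((x1 | x2) & ~(x1 & x2)) | x3) | x4) & (x4 -> ((x1 xor x2) | x3))   (expand xor)
= (~(((x1 | x2) & ~(x1 & x2)) | x3) | x4) & (~x4 | (x1 xor x2) | x3)   (eliminate ->)
= (~(((x1 | x2) & ~(x1 & x2)) | x3) | x4) & (~x4 | ((x1 | x2) & ~(x1 & x2)) | x3)   (expand xor)
= ((~((x1 | x2) & ~(x1 & x2)) & ~x3) | x4) & (~x4 | ((x1 | x2) & ~(x1 & x2)) | x3)   (De Morgan)
= (((~(x1 | x2) | ~~(x1 & x2)) & ~x3) | x4) & (~x4 | ((x1 | x2) & ~(x1 & x2)) | x3)   (De Morgan)
= ((((~x1 & ~x2) | ~~(x1 & x2)) & ~x3) | x4) & (~x4 | ((x1 | x2) & ~(x1 & x2)) | x3)   (De Morgan)
= ((((~x1 & ~x2) | (x1 & x2)) & ~x3) | x4) & (~x4 | ((x1 | x2) & ~(x1 & x2)) | x3)   (double negation)
= ((((~x1 & ~x2) | (x1 & x2)) & ~x3) | x4) & (~x4 | ((x1 | x2) & (~x1 | ~x2)) | x3)   (De Morgan)
= (~x1 | x1 | x4) & (~x1 | x2 | x4) & (~x2 | x1 | x4) & (~x2 | x2 | x4) & (~x3 | x4) & (~x4 | x1 | x2 | x3) & (~x4 | ~x1 | ~x2 | x3)   (distribute | over &)
= (~x1 | x2 | x4) & (~x2 | x1 | x4) & (~x3 | x4) & (~x4 | x1 | x2 | x3) & (~x4 | ~x1 | ~x2 | x3)   (simplify)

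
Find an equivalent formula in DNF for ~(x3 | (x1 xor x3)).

~(x3 | (x1 xor x3))
≡ ~(x3 | (x1 & ~x3) | (~x1 & x3))   (expand xor)
≡ ~x3 & ~(x1 & ~x3) & ~(~x1 & x3)   (De Morgan)
≡ ~x3 & (~x1 | ~~x3) & ~(~x1 & x3)   (De Morgan)
≡ ~x3 & (~x1 | x3) & ~(~x1 & x3)   (double negation)
≡ ~x3 & (~x1 | x3) & (~~x1 | ~x3)   (De Morgan)
≡ ~x3 & (~x1 | x3) & (x1 | ~x3)   (double negation)
≡ (~x3 & ~x1 & x1) | (~x3 & ~x1 & ~x3) | (~x3 & x3 & x1) | (~x3 & x3 & ~x3)   (distribute & over |)
≡ ~x3 & ~x1   (simplify)

~x3 & ~x1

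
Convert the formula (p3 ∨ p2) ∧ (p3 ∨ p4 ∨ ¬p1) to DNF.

(p3 ∨ p2) ∧ (p3 ∨ p4 ∨ ¬p1)
≡ (p3 ∧ p3) ∨ (p3 ∧ p4) ∨ (p3 ∧ ¬p1) ∨ (p2 ∧ p3) ∨ (p2 ∧ p4) ∨ (p2 ∧ ¬p1)   [distribute ∧ over ∨]
≡ p3 ∨ (p2 ∧ p4) ∨ (p2 ∧ ¬p1)   [simplify]

p3 ∨ (p2 ∧ p4) ∨ (p2 ∧ ¬p1)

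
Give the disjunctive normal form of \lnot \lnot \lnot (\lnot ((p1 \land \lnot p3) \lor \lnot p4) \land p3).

\lnot \lnot \lnot (\lnot ((p1 \land \lnot p3) \lor \lnot p4) \land p3)
= \lnot (\lnot ((p1 \land \lnot p3) \lor \lnot p4) \land p3)   [double negation]
= \lnot \lnot ((p1 \land \lnot p3) \lor \lnot p4) \lor \lnot p3   [De Morgan]
= (p1 \land \lnot p3) \lor \lnot p4 \lor \lnot p3   [double negation]
= \lnot p4 \lor \lnot p3   [simplify]

\lnot p4 \lor \lnot p3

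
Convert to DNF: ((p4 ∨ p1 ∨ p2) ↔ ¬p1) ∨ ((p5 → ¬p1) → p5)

((p4 ∨ p1 ∨ p2) ↔ ¬p1) ∨ ((p5 → ¬p1) → p5)
≡ (((p4 ∨ p1 ∨ p2) → ¬p1) ∧ (¬p1 → (p4 ∨ p1 ∨ p2))) ∨ ((p5 → ¬p1) → p5)   [eliminate ↔]
≡ ((¬(p4 ∨ p1 ∨ p2) ∨ ¬p1) ∧ (¬p1 → (p4 ∨ p1 ∨ p2))) ∨ ((p5 → ¬p1) → p5)   [eliminate →]
≡ ((¬(p4 ∨ p1 ∨ p2) ∨ ¬p1) ∧ (¬¬p1 ∨ p4 ∨ p1 ∨ p2)) ∨ ((p5 → ¬p1) → p5)   [eliminate →]
≡ ((¬(p4 ∨ p1 ∨ p2) ∨ ¬p1) ∧ (¬¬p1 ∨ p4 ∨ p1 ∨ p2)) ∨ ¬(p5 → ¬p1) ∨ p5   [eliminate →]
≡ ((¬(p4 ∨ p1 ∨ p2) ∨ ¬p1) ∧ (¬¬p1 ∨ p4 ∨ p1 ∨ p2)) ∨ ¬(¬p5 ∨ ¬p1) ∨ p5   [eliminate →]
≡ (((¬p4 ∧ ¬p1 ∧ ¬p2) ∨ ¬p1) ∧ (¬¬p1 ∨ p4 ∨ p1 ∨ p2)) ∨ ¬(¬p5 ∨ ¬p1) ∨ p5   [De Morgan]
≡ (((¬p4 ∧ ¬p1 ∧ ¬p2) ∨ ¬p1) ∧ (p1 ∨ p4 ∨ p1 ∨ p2)) ∨ ¬(¬p5 ∨ ¬p1) ∨ p5   [double negation]
≡ (((¬p4 ∧ ¬p1 ∧ ¬p2) ∨ ¬p1) ∧ (p1 ∨ p4 ∨ p1 ∨ p2)) ∨ (¬¬p5 ∧ ¬¬p1) ∨ p5   [De Morgan]
≡ (((¬p4 ∧ ¬p1 ∧ ¬p2) ∨ ¬p1) ∧ (p1 ∨ p4 ∨ p1 ∨ p2)) ∨ (p5 ∧ ¬¬p1) ∨ p5   [double negation]
≡ (((¬p4 ∧ ¬p1 ∧ ¬p2) ∨ ¬p1) ∧ (p1 ∨ p4 ∨ p1 ∨ p2)) ∨ (p5 ∧ p1) ∨ p5   [double negation]
≡ (¬p4 ∧ ¬p1 ∧ ¬p2 ∧ p1) ∨ (¬p4 ∧ ¬p1 ∧ ¬p2 ∧ p4) ∨ (¬p4 ∧ ¬p1 ∧ ¬p2 ∧ p1) ∨ (¬p4 ∧ ¬p1 ∧ ¬p2 ∧ p2) ∨ (¬p1 ∧ p1) ∨ (¬p1 ∧ p4) ∨ (¬p1 ∧ p1) ∨ (¬p1 ∧ p2) ∨ (p5 ∧ p1) ∨ p5   [distribute ∧ over ∨]
≡ (¬p1 ∧ p4) ∨ (¬p1 ∧ p2) ∨ p5   [simplify]

(¬p1 ∧ p4) ∨ (¬p1 ∧ p2) ∨ p5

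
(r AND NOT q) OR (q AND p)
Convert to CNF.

(r OR q) AND (r OR p) AND (NOT q OR p)

(r AND NOT q) OR (q AND p)
⇔ (r OR q) AND (r OR p) AND (NOT q OR q) AND (NOT q OR p)   (distribute OR over AND)
⇔ (r OR q) AND (r OR p) AND (NOT q OR p)   (simplify)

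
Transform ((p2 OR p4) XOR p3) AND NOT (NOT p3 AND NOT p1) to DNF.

(p2 AND NOT p3 AND p1) OR (p4 AND NOT p3 AND p1) OR (NOT p2 AND NOT p4 AND p3)

((p2 OR p4) XOR p3) AND NOT (NOT p3 AND NOT p1)
≡ (((p2 OR p4) AND NOT p3) OR (NOT (p2 OR p4) AND p3)) AND NOT (NOT p3 AND NOT p1)   [expand XOR]
≡ (((p2 OR p4) AND NOT p3) OR (NOT p2 AND NOT p4 AND p3)) AND NOT (NOT p3 AND NOT p1)   [De Morgan]
≡ (((p2 OR p4) AND NOT p3) OR (NOT p2 AND NOT p4 AND p3)) AND (NOT NOT p3 OR NOT NOT p1)   [De Morgan]
≡ (((p2 OR p4) AND NOT p3) OR (NOT p2 AND NOT p4 AND p3)) AND (p3 OR NOT NOT p1)   [double negation]
≡ (((p2 OR p4) AND NOT p3) OR (NOT p2 AND NOT p4 AND p3)) AND (p3 OR p1)   [double negation]
≡ (p2 AND NOT p3 AND p3) OR (p2 AND NOT p3 AND p1) OR (p4 AND NOT p3 AND p3) OR (p4 AND NOT p3 AND p1) OR (NOT p2 AND NOT p4 AND p3 AND p3) OR (NOT p2 AND NOT p4 AND p3 AND p1)   [distribute AND over OR]
≡ (p2 AND NOT p3 AND p1) OR (p4 AND NOT p3 AND p1) OR (NOT p2 AND NOT p4 AND p3)   [simplify]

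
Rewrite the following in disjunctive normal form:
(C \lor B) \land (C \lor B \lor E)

(C \lor B) \land (C \lor B \lor E)
≡ C \land C \lor C \land B \lor C \land E \lor B \land C \lor B \land B \lor B \land E   — distribute \land over \lor
≡ C \lor B   — simplify

C \lor B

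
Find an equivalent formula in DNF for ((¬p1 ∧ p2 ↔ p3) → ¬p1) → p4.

p1 ∧ ¬p3 ∨ p4

((¬p1 ∧ p2 ↔ p3) → ¬p1) → p4
⇔ ¬((¬p1 ∧ p2 ↔ p3) → ¬p1) ∨ p4   [eliminate →]
⇔ ¬(¬(¬p1 ∧ p2 ↔ p3) ∨ ¬p1) ∨ p4   [eliminate →]
⇔ ¬(¬((¬p1 ∧ p2 → p3) ∧ (p3 → ¬p1 ∧ p2)) ∨ ¬p1) ∨ p4   [eliminate ↔]
⇔ ¬(¬((¬(¬p1 ∧ p2) ∨ p3) ∧ (p3 → ¬p1 ∧ p2)) ∨ ¬p1) ∨ p4   [eliminate →]
⇔ ¬(¬((¬(¬p1 ∧ p2) ∨ p3) ∧ (¬p3 ∨ ¬p1 ∧ p2)) ∨ ¬p1) ∨ p4   [eliminate →]
⇔ ¬¬((¬(¬p1 ∧ p2) ∨ p3) ∧ (¬p3 ∨ ¬p1 ∧ p2)) ∧ ¬¬p1 ∨ p4   [De Morgan]
⇔ (¬(¬p1 ∧ p2) ∨ p3) ∧ (¬p3 ∨ ¬p1 ∧ p2) ∧ ¬¬p1 ∨ p4   [double negation]
⇔ (¬¬p1 ∨ ¬p2 ∨ p3) ∧ (¬p3 ∨ ¬p1 ∧ p2) ∧ ¬¬p1 ∨ p4   [De Morgan]
⇔ (p1 ∨ ¬p2 ∨ p3) ∧ (¬p3 ∨ ¬p1 ∧ p2) ∧ ¬¬p1 ∨ p4   [double negation]
⇔ (p1 ∨ ¬p2 ∨ p3) ∧ (¬p3 ∨ ¬p1 ∧ p2) ∧ p1 ∨ p4   [double negation]
⇔ p1 ∧ ¬p3 ∧ p1 ∨ p1 ∧ ¬p1 ∧ p2 ∧ p1 ∨ ¬p2 ∧ ¬p3 ∧ p1 ∨ ¬p2 ∧ ¬p1 ∧ p2 ∧ p1 ∨ p3 ∧ ¬p3 ∧ p1 ∨ p3 ∧ ¬p1 ∧ p2 ∧ p1 ∨ p4   [distribute ∧ over ∨]
⇔ p1 ∧ ¬p3 ∨ p4   [simplify]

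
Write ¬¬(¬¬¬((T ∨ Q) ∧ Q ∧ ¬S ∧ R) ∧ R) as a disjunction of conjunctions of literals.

(¬Q ∧ R) ∨ (S ∧ R)

¬¬(¬¬¬((T ∨ Q) ∧ Q ∧ ¬S ∧ R) ∧ R)
≡ ¬¬¬((T ∨ Q) ∧ Q ∧ ¬S ∧ R) ∧ R   — double negation
≡ ¬((T ∨ Q) ∧ Q ∧ ¬S ∧ R) ∧ R   — double negation
≡ (¬(T ∨ Q) ∨ ¬Q ∨ ¬¬S ∨ ¬R) ∧ R   — De Morgan
≡ ((¬T ∧ ¬Q) ∨ ¬Q ∨ ¬¬S ∨ ¬R) ∧ R   — De Morgan
≡ ((¬T ∧ ¬Q) ∨ ¬Q ∨ S ∨ ¬R) ∧ R   — double negation
≡ (¬T ∧ ¬Q ∧ R) ∨ (¬Q ∧ R) ∨ (S ∧ R) ∨ (¬R ∧ R)   — distribute ∧ over ∨
≡ (¬Q ∧ R) ∨ (S ∧ R)   — simplify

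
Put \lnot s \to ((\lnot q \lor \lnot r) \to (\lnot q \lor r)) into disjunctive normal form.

\lnot s \to ((\lnot q \lor \lnot r) \to (\lnot q \lor r))
≡ \lnot \lnot s \lor ((\lnot q \lor \lnot r) \to (\lnot q \lor r))   — eliminate \to
≡ \lnot \lnot s \lor \lnot (\lnot q \lor \lnot r) \lor \lnot q \lor r   — eliminate \to
≡ s \lor \lnot (\lnot q \lor \lnot r) \lor \lnot q \lor r   — double negation
≡ s \lor (\lnot \lnot q \land \lnot \lnot r) \lor \lnot q \lor r   — De Morgan
≡ s \lor (q \land \lnot \lnot r) \lor \lnot q \lor r   — double negation
≡ s \lor (q \land r) \lor \lnot q \lor r   — double negation
≡ s \lor \lnot q \lor r   — simplify

s \lor \lnot q \lor r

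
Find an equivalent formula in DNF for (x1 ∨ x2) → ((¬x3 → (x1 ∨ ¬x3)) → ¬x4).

(¬x1 ∧ ¬x2) ∨ ¬x4

(x1 ∨ x2) → ((¬x3 → (x1 ∨ ¬x3)) → ¬x4)
⇔ ¬(x1 ∨ x2) ∨ ((¬x3 → (x1 ∨ ¬x3)) → ¬x4)   (eliminate →)
⇔ ¬(x1 ∨ x2) ∨ ¬(¬x3 → (x1 ∨ ¬x3)) ∨ ¬x4   (eliminate →)
⇔ ¬(x1 ∨ x2) ∨ ¬(¬¬x3 ∨ x1 ∨ ¬x3) ∨ ¬x4   (eliminate →)
⇔ (¬x1 ∧ ¬x2) ∨ ¬(¬¬x3 ∨ x1 ∨ ¬x3) ∨ ¬x4   (De Morgan)
⇔ (¬x1 ∧ ¬x2) ∨ (¬¬¬x3 ∧ ¬x1 ∧ ¬¬x3) ∨ ¬x4   (De Morgan)
⇔ (¬x1 ∧ ¬x2) ∨ (¬x3 ∧ ¬x1 ∧ ¬¬x3) ∨ ¬x4   (double negation)
⇔ (¬x1 ∧ ¬x2) ∨ (¬x3 ∧ ¬x1 ∧ x3) ∨ ¬x4   (double negation)
⇔ (¬x1 ∧ ¬x2) ∨ ¬x4   (simplify)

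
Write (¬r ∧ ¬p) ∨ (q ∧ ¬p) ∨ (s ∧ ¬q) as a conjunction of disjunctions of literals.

(¬r ∧ ¬p) ∨ (q ∧ ¬p) ∨ (s ∧ ¬q)
= (¬r ∨ q ∨ s) ∧ (¬r ∨ q ∨ ¬q) ∧ (¬r ∨ ¬p ∨ s) ∧ (¬r ∨ ¬p ∨ ¬q) ∧ (¬p ∨ q ∨ s) ∧ (¬p ∨ q ∨ ¬q) ∧ (¬p ∨ ¬p ∨ s) ∧ (¬p ∨ ¬p ∨ ¬q)
= (¬r ∨ q ∨ s) ∧ (¬p ∨ s) ∧ (¬p ∨ ¬q)

(¬r ∨ q ∨ s) ∧ (¬p ∨ s) ∧ (¬p ∨ ¬q)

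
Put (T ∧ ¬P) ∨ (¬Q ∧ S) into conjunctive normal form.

(T ∨ ¬Q) ∧ (T ∨ S) ∧ (¬P ∨ ¬Q) ∧ (¬P ∨ S)

(T ∧ ¬P) ∨ (¬Q ∧ S)
≡ (T ∨ ¬Q) ∧ (T ∨ S) ∧ (¬P ∨ ¬Q) ∧ (¬P ∨ S)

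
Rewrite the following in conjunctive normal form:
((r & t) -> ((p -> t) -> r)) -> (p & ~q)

(r | p) & (r | ~q) & (t | p) & (t | ~q) & (~r | p) & (~r | ~q)

((r & t) -> ((p -> t) -> r)) -> (p & ~q)
≡ ~((r & t) -> ((p -> t) -> r)) | (p & ~q)   [eliminate ->]
≡ ~(~(r & t) | ((p -> t) -> r)) | (p & ~q)   [eliminate ->]
≡ ~(~(r & t) | ~(p -> t) | r) | (p & ~q)   [eliminate ->]
≡ ~(~(r & t) | ~(~p | t) | r) | (p & ~q)   [eliminate ->]
≡ (~~(r & t) & ~~(~p | t) & ~r) | (p & ~q)   [De Morgan]
≡ (r & t & ~~(~p | t) & ~r) | (p & ~q)   [double negation]
≡ (r & t & (~p | t) & ~r) | (p & ~q)   [double negation]
≡ (r | p) & (r | ~q) & (t | p) & (t | ~q) & (~p | t | p) & (~p | t | ~q) & (~r | p) & (~r | ~q)   [distribute | over &]
≡ (r | p) & (r | ~q) & (t | p) & (t | ~q) & (~r | p) & (~r | ~q)   [simplify]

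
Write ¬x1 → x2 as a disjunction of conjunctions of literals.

x1 ∨ x2

¬x1 → x2
≡ ¬¬x1 ∨ x2   [eliminate →]
≡ x1 ∨ x2   [double negation]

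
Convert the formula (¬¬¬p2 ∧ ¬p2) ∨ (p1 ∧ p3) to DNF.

¬p2 ∨ (p1 ∧ p3)

(¬¬¬p2 ∧ ¬p2) ∨ (p1 ∧ p3)
⇔ (¬p2 ∧ ¬p2) ∨ (p1 ∧ p3)   (double negation)
⇔ ¬p2 ∨ (p1 ∧ p3)   (simplify)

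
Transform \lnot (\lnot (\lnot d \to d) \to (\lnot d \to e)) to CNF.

\lnot (\lnot (\lnot d \to d) \to (\lnot d \to e))
= \lnot (\lnot \lnot (\lnot d \to d) \lor (\lnot d \to e))   [eliminate \to]
= \lnot (\lnot \lnot (\lnot \lnot d \lor d) \lor (\lnot d \to e))   [eliminate \to]
= \lnot (\lnot \lnot (\lnot \lnot d \lor d) \lor \lnot \lnot d \lor e)   [eliminate \to]
= \lnot \lnot \lnot (\lnot \lnot d \lor d) \land \lnot \lnot \lnot d \land \lnot e   [De Morgan]
= \lnot (\lnot \lnot d \lor d) \land \lnot \lnot \lnot d \land \lnot e   [double negation]
= \lnot \lnot \lnot d \land \lnot d \land \lnot \lnot \lnot d \land \lnot e   [De Morgan]
= \lnot d \land \lnot d \land \lnot \lnot \lnot d \land \lnot e   [double negation]
= \lnot d \land \lnot d \land \lnot d \land \lnot e   [double negation]
= \lnot d \land \lnot e   [simplify]

\lnot d \land \lnot e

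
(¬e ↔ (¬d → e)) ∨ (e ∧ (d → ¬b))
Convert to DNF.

(d ∧ ¬e) ∨ (e ∧ ¬d) ∨ (e ∧ ¬b)

(¬e ↔ (¬d → e)) ∨ (e ∧ (d → ¬b))
≡ ((¬e → (¬d → e)) ∧ ((¬d → e) → ¬e)) ∨ (e ∧ (d → ¬b))   [eliminate ↔]
≡ ((¬¬e ∨ (¬d → e)) ∧ ((¬d → e) → ¬e)) ∨ (e ∧ (d → ¬b))   [eliminate →]
≡ ((¬¬e ∨ ¬¬d ∨ e) ∧ ((¬d → e) → ¬e)) ∨ (e ∧ (d → ¬b))   [eliminate →]
≡ ((¬¬e ∨ ¬¬d ∨ e) ∧ (¬(¬d → e) ∨ ¬e)) ∨ (e ∧ (d → ¬b))   [eliminate →]
≡ ((¬¬e ∨ ¬¬d ∨ e) ∧ (¬(¬¬d ∨ e) ∨ ¬e)) ∨ (e ∧ (d → ¬b))   [eliminate →]
≡ ((¬¬e ∨ ¬¬d ∨ e) ∧ (¬(¬¬d ∨ e) ∨ ¬e)) ∨ (e ∧ (¬d ∨ ¬b))   [eliminate →]
≡ ((e ∨ ¬¬d ∨ e) ∧ (¬(¬¬d ∨ e) ∨ ¬e)) ∨ (e ∧ (¬d ∨ ¬b))   [double negation]
≡ ((e ∨ d ∨ e) ∧ (¬(¬¬d ∨ e) ∨ ¬e)) ∨ (e ∧ (¬d ∨ ¬b))   [double negation]
≡ ((e ∨ d ∨ e) ∧ ((¬¬¬d ∧ ¬e) ∨ ¬e)) ∨ (e ∧ (¬d ∨ ¬b))   [De Morgan]
≡ ((e ∨ d ∨ e) ∧ ((¬d ∧ ¬e) ∨ ¬e)) ∨ (e ∧ (¬d ∨ ¬b))   [double negation]
≡ (e ∧ ¬d ∧ ¬e) ∨ (e ∧ ¬e) ∨ (d ∧ ¬d ∧ ¬e) ∨ (d ∧ ¬e) ∨ (e ∧ ¬d ∧ ¬e) ∨ (e ∧ ¬e) ∨ (e ∧ ¬d) ∨ (e ∧ ¬b)   [distribute ∧ over ∨]
≡ (d ∧ ¬e) ∨ (e ∧ ¬d) ∨ (e ∧ ¬b)   [simplify]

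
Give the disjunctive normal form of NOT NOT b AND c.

NOT NOT b AND c
= b AND c   — double negation

b AND c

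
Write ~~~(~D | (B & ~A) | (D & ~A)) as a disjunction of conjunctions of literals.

D & A

~~~(~D | (B & ~A) | (D & ~A))
⇔ ~(~D | (B & ~A) | (D & ~A))   (double negation)
⇔ ~~D & ~(B & ~A) & ~(D & ~A)   (De Morgan)
⇔ D & ~(B & ~A) & ~(D & ~A)   (double negation)
⇔ D & (~B | ~~A) & ~(D & ~A)   (De Morgan)
⇔ D & (~B | A) & ~(D & ~A)   (double negation)
⇔ D & (~B | A) & (~D | ~~A)   (De Morgan)
⇔ D & (~B | A) & (~D | A)   (double negation)
⇔ (D & ~B & ~D) | (D & ~B & A) | (D & A & ~D) | (D & A & A)   (distribute & over |)
⇔ D & A   (simplify)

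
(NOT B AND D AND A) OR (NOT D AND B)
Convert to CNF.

(NOT B OR NOT D) AND (D OR B) AND (A OR NOT D) AND (A OR B)

(NOT B AND D AND A) OR (NOT D AND B)
≡ (NOT B OR NOT D) AND (NOT B OR B) AND (D OR NOT D) AND (D OR B) AND (A OR NOT D) AND (A OR B)
≡ (NOT B OR NOT D) AND (D OR B) AND (A OR NOT D) AND (A OR B)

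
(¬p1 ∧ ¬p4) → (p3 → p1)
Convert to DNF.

p1 ∨ p4 ∨ ¬p3

(¬p1 ∧ ¬p4) → (p3 → p1)
≡ ¬(¬p1 ∧ ¬p4) ∨ (p3 → p1)   [eliminate →]
≡ ¬(¬p1 ∧ ¬p4) ∨ ¬p3 ∨ p1   [eliminate →]
≡ ¬¬p1 ∨ ¬¬p4 ∨ ¬p3 ∨ p1   [De Morgan]
≡ p1 ∨ ¬¬p4 ∨ ¬p3 ∨ p1   [double negation]
≡ p1 ∨ p4 ∨ ¬p3 ∨ p1   [double negation]
≡ p1 ∨ p4 ∨ ¬p3   [simplify]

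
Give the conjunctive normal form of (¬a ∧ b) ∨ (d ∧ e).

(¬a ∨ d) ∧ (¬a ∨ e) ∧ (b ∨ d) ∧ (b ∨ e)

(¬a ∧ b) ∨ (d ∧ e)
= (¬a ∨ d) ∧ (¬a ∨ e) ∧ (b ∨ d) ∧ (b ∨ e)   — distribute ∨ over ∧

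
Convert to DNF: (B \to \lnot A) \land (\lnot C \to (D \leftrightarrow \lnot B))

(\lnot B \land C) \lor (\lnot B \land D) \lor (\lnot A \land C) \lor (\lnot A \land \lnot D \land B)

(B \to \lnot A) \land (\lnot C \to (D \leftrightarrow \lnot B))
≡ (\lnot B \lor \lnot A) \land (\lnot C \to (D \leftrightarrow \lnot B))   [eliminate \to]
≡ (\lnot B \lor \lnot A) \land (\lnot \lnot C \lor (D \leftrightarrow \lnot B))   [eliminate \to]
≡ (\lnot B \lor \lnot A) \land (\lnot \lnot C \lor ((D \to \lnot B) \land (\lnot B \to D)))   [eliminate \leftrightarrow]
≡ (\lnot B \lor \lnot A) \land (\lnot \lnot C \lor ((\lnot D \lor \lnot B) \land (\lnot B \to D)))   [eliminate \to]
≡ (\lnot B \lor \lnot A) \land (\lnot \lnot C \lor ((\lnot D \lor \lnot B) \land (\lnot \lnot B \lor D)))   [eliminate \to]
≡ (\lnot B \lor \lnot A) \land (C \lor ((\lnot D \lor \lnot B) \land (\lnot \lnot B \lor D)))   [double negation]
≡ (\lnot B \lor \lnot A) \land (C \lor ((\lnot D \lor \lnot B) \land (B \lor D)))   [double negation]
≡ (\lnot B \land C) \lor (\lnot B \land \lnot D \land B) \lor (\lnot B \land \lnot D \land D) \lor (\lnot B \land \lnot B \land B) \lor (\lnot B \land \lnot B \land D) \lor (\lnot A \land C) \lor (\lnot A \land \lnot D \land B) \lor (\lnot A \land \lnot D \land D) \lor (\lnot A \land \lnot B \land B) \lor (\lnot A \land \lnot B \land D)   [distribute \land over \lor]
≡ (\lnot B \land C) \lor (\lnot B \land D) \lor (\lnot A \land C) \lor (\lnot A \land \lnot D \land B)   [simplify]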